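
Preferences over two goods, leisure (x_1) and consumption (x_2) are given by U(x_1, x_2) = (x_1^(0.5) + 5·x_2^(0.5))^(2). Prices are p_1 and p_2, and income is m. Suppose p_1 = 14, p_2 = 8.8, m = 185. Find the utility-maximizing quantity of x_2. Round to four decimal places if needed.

MU_x_1 ∝ x_1^(-0.5), MU_x_2 ∝ 5·x_2^(-0.5), so MRS = (1/5)·(x_2/x_1)^(0.5) = p_1/p_2.
Hence x_2/x_1 = (5·p_1/p_2)^(1/(0.5)), i.e. raised to the 2 power.
Substitute x_2 = (x_2/x_1)·x_1 into the budget: x_1* = m/(p_1 + p_2·(x_2/x_1)).
Numerically x_2/x_1 = 63.274793, so x_1* = 185/(14 + 8.8·63.274793) = 0.3241 and x_2* = 63.274793·0.3241 = 20.5071.

x_2* = 20.5071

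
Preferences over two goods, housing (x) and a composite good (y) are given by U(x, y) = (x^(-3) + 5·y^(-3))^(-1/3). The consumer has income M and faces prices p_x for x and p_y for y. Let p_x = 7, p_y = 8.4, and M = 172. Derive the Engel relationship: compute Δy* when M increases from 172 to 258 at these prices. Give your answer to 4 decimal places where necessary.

MU_x ∝ x^(-4), MU_y ∝ 5·y^(-4), so MRS = (1/5)·(y/x)^(4) = p_x/p_y.
Hence y/x = (5·p_x/p_y)^(1/(4)), i.e. raised to the 0.25 power.
With the ratio pinned down, the budget gives x* = M/(p_x + p_y·(y/x)) and y* = (y/x)·x*.
Numerically y/x = 1.42872, so x* = 172/(7 + 8.4·1.42872) = 9.052 and y* = 1.42872·9.052 = 12.9328.
At M' = 258: y* = 19.3992. Change: 19.3992 − 12.9328 = 6.4664.

Δy* = 6.4664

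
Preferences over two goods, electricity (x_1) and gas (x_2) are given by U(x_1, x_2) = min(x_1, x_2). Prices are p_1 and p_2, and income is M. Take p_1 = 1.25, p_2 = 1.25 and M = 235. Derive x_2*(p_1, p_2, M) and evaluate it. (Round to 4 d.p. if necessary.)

Leontief preferences: the optimum is at the kink where x_1/1 = x_2/1, i.e. x_2 = x_1.
Budget: p_1·x_1 + p_2·x_1 = M, so (p_1 + p_2)·x_1 = M.
Demand: x_1*(p_1,p_2,M) = M/(p_1 + p_2), x_2* = M/(p_1 + p_2).
Here 1.25 + 1.25 = 2.5, giving x_2* = 94.

x_2* = 94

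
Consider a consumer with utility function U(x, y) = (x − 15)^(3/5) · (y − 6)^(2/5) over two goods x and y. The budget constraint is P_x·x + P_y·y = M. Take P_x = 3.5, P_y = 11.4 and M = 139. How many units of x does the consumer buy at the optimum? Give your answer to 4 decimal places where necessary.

x* = 18.1029

This is Cobb-Douglas in (x−15, y−6): tangency gives 0.6·P_y·(y−6) = 0.4·P_x·(x−15).
Substituting into the budget: x* = 15 + 0.6·(M − 15·P_x − 6·P_y)/P_x, and y* = 6 + 0.4·(…)/P_y.
Discretionary income = 139 − 15·3.5 − 6·11.4 = 18.1; x* = 15 + 0.6·18.1/3.5 = 18.1029.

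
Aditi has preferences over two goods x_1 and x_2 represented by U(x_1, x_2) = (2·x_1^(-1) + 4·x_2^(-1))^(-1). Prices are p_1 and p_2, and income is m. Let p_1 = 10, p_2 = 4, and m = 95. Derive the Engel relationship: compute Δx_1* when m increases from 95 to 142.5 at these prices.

Δx_1* = 2.5074

From the CES first-order condition, (1/2)·(x_2/x_1)^(2) = p_1/p_2.
Solve for the ratio: x_2/x_1 = [2·p_1/p_2]^(0.5).
Substitute x_2 = (x_2/x_1)·x_1 into the budget: x_1* = m/(p_1 + p_2·(x_2/x_1)).
Numerically x_2/x_1 = 2.236068, so x_1* = 95/(10 + 4·2.236068) = 5.0147.
At m' = 142.5: x_1* = 7.5221. Change: 7.5221 − 5.0147 = 2.5074.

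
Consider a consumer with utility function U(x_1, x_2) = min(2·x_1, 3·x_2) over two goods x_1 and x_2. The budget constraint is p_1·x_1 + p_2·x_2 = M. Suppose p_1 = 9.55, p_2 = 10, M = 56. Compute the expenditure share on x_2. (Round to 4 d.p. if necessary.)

Leontief preferences: the optimum is at the kink where x_1/3 = x_2/2, i.e. x_2 = (2/3)·x_1.
Budget: p_1·x_1 + p_2·(2/3)·x_1 = M, so (3·p_1 + 2·p_2)·x_1 = 3·M.
Demand: x_1*(p_1,p_2,M) = 3·M/(3·p_1 + 2·p_2), x_2* = 2·M/(3·p_1 + 2·p_2).
Here 3·9.55 + 2·10 = 48.65, giving x_1* = 3.4532 and x_2* = 2.3022.
Expenditure on x_2: 10·2.3022 = 23.0216; share = 0.4111.

share on x_2 = 0.4111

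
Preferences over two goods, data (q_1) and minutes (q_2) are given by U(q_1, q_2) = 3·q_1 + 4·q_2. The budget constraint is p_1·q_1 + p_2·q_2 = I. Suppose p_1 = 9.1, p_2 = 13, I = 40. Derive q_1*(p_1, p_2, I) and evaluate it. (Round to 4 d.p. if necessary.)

q_1* = 4.3956

q_1 gives more utility per dollar, so spend all income on q_1: q_1* = I/p_1, q_2* = 0.
Numerically: q_1* = 4.3956, q_2* = 0.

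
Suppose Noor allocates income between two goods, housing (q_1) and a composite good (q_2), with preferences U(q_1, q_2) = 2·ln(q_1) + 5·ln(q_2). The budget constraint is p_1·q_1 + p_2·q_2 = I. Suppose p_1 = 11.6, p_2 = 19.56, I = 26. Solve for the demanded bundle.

MU_q_1/MU_q_2 = (2·q_2)/(5·q_1); tangency sets this equal to p_1/p_2.
Rearranging, p_2·q_2 = (5/2)·p_1·q_1. Substituting into the budget gives p_1·q_1·(1 + (5/2)) = I.
Demand: q_1*(p_1,p_2,I) = 2/7·I/p_1 and q_2* = 5/7·I/p_2.
At p_1=11.6, p_2=19.56, I=26: q_1* = 2/7·26/11.6 = 0.6404, q_2* = 0.9495.

q_1* = 0.6404, q_2* = 0.9495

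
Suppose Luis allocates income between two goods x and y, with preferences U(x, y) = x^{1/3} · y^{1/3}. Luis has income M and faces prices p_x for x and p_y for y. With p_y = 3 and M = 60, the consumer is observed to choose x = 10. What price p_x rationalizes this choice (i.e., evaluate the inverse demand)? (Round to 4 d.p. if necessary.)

p_x = 3

MU_x/MU_y = (1/3·y)/(1/3·x); tangency sets this equal to p_x/p_y.
Rearranging, p_y·y = p_x·x. Substituting into the budget gives p_x·x·(1 + 1) = M.
Demand: x*(p_x,p_y,M) = 0.5·M/p_x and y* = 0.5·M/p_y.
Set x* = 10 in the demand function and solve for p_x: p_x = 3.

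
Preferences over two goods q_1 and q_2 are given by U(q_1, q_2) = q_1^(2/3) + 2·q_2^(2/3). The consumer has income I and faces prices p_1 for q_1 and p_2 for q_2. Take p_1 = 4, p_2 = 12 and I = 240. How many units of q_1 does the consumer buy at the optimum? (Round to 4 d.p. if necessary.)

Substitute q_2 = (q_2/q_1)·q_1 into the budget: q_1* = I/(p_1 + p_2·(q_2/q_1)).
Numerically q_2/q_1 = 0.296296, so q_1* = 240/(4 + 12·0.296296) = 31.7647.

q_1* = 31.7647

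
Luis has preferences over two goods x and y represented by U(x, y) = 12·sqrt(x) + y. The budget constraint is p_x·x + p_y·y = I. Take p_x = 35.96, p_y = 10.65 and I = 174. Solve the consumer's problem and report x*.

MU_x = 6/√x, MU_y = 1. Tangency: 6/√x = p_x/p_y.
Solve: √x = 6·p_y/p_x, so x*(p_x,p_y) = (6·p_y/p_x)², and y* = (I − p_x·x*)/p_y.
Plugging in: x* = (6·10.65/35.96)² = 3.1576.

x* = 3.1576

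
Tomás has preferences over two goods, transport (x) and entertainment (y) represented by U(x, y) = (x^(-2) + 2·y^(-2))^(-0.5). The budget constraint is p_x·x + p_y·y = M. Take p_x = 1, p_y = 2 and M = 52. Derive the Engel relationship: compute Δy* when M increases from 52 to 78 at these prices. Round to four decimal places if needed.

Δy* = 8.6667

Substitute y = (y/x)·x into the budget: x* = M/(p_x + p_y·(y/x)).
Numerically y/x = 1, so x* = 52/(1 + 2·1) = 17.3333 and y* = 1·17.3333 = 17.3333.
At M' = 78: y* = 26. Change: 26 − 17.3333 = 8.6667.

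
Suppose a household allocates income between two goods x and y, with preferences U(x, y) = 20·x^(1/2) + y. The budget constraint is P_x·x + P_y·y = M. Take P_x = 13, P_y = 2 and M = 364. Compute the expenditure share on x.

Plugging in: x* = (10·2/13)² = 2.3669, y* = 166.6154.
Expenditure on x: 13·2.3669 = 30.7692; share = 0.0845.

share on x = 0.0845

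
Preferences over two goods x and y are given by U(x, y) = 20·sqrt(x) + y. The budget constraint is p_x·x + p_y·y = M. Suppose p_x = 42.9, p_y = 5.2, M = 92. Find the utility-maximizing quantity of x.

Set MRS = p_x/p_y: 10·x^(−1/2) = p_x/p_y.
Solve: √x = 10·p_y/p_x, so x*(p_x,p_y) = (10·p_y/p_x)², and y* = (M − p_x·x*)/p_y.
Plugging in: x* = (10·5.2/42.9)² = 1.4692.

x* = 1.4692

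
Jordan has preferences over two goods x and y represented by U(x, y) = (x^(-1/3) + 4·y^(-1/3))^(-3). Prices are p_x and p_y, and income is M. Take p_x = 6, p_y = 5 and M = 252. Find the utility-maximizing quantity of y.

y* = 36.7872

MRS = MU_x/MU_y = (1/4)·(y/x)^(4/3). Set equal to p_x/p_y.
Solve for the ratio: y/x = [4·p_x/p_y]^(0.75).
Substitute y = (y/x)·x into the budget: x* = M/(p_x + p_y·(y/x)).
Numerically y/x = 3.24288, so x* = 252/(6 + 5·3.24288) = 11.344 and y* = 3.24288·11.344 = 36.7872.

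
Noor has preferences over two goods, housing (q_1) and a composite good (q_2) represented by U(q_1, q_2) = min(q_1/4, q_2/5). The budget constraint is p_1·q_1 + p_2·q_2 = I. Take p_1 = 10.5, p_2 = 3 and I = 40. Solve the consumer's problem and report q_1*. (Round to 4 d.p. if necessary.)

q_1* = 2.807

Leontief preferences: the optimum is at the kink where q_1/4 = q_2/5, i.e. q_2 = (5/4)·q_1.
Budget: p_1·q_1 + p_2·(5/4)·q_1 = I, so (4·p_1 + 5·p_2)·q_1 = 4·I.
Demand: q_1*(p_1,p_2,I) = 4·I/(4·p_1 + 5·p_2), q_2* = 5·I/(4·p_1 + 5·p_2).
Here 4·10.5 + 5·3 = 57, giving q_1* = 2.807.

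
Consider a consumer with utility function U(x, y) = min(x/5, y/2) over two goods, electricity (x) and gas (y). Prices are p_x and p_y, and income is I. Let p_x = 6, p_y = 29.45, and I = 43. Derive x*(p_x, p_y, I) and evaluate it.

Leontief preferences: the optimum is at the kink where x/5 = y/2, i.e. y = (2/5)·x.
Budget: p_x·x + p_y·(2/5)·x = I, so (5·p_x + 2·p_y)·x = 5·I.
Demand: x*(p_x,p_y,I) = 5·I/(5·p_x + 2·p_y), y* = 2·I/(5·p_x + 2·p_y).
Here 5·6 + 2·29.45 = 88.9, giving x* = 2.4184.

x* = 2.4184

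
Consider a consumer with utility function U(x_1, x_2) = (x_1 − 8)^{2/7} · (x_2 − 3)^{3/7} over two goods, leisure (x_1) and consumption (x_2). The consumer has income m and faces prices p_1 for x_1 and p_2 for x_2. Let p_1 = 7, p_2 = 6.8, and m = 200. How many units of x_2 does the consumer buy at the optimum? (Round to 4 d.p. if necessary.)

x_2* = 13.9059

MRS = (2/3)·(x_2−3)/(x_1−8). Tangency with p_1/p_2 gives x_2−3 = (3/2)·(p_1/p_2)·(x_1−8).
Substituting into the budget: x_1* = 8 + 0.4·(m − 8·p_1 − 3·p_2)/p_1, and x_2* = 3 + 0.6·(…)/p_2.
Discretionary income = 200 − 8·7 − 3·6.8 = 123.6; x_2* = 3 + 0.6·123.6/6.8 = 13.9059.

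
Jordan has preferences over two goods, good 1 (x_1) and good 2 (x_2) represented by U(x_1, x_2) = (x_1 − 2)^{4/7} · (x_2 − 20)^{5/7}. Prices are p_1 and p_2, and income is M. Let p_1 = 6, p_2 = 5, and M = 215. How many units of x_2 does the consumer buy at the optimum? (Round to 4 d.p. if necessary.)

x_2* = 31.4444

Discretionary income = 215 − 2·6 − 20·5 = 103; x_2* = 20 + 5/9·103/5 = 31.4444.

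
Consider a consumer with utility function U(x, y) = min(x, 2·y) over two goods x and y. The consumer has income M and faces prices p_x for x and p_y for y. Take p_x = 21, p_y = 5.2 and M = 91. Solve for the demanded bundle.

x* = 3.8559, y* = 1.928

With perfect complements, no substitution: consume in ratio x:y = 2:1.
Budget: p_x·x + p_y·(1/2)·x = M, so (2·p_x + p_y)·x = 2·M.
Demand: x*(p_x,p_y,M) = 2·M/(2·p_x + p_y), y* = M/(2·p_x + p_y).
Here 2·21 + 5.2 = 47.2, giving x* = 3.8559 and y* = 1.928.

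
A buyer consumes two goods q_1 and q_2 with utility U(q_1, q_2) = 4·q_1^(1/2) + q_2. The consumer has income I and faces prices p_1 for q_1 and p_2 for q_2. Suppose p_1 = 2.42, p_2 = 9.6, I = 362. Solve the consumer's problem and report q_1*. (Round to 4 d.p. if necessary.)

Solve: √q_1 = 2·p_2/p_1, so q_1*(p_1,p_2) = (2·p_2/p_1)², and q_2* = (I − p_1·q_1*)/p_2.
Plugging in: q_1* = (2·9.6/2.42)² = 62.9465.

q_1* = 62.9465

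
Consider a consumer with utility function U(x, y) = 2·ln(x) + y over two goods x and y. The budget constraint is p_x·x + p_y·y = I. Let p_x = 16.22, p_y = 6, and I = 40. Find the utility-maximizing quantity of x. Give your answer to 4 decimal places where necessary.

x* = 0.7398

So x*(p_x,p_y) = 2·p_y/p_x, independent of income; and y* = (I − 2·p_y)/p_y.
At the given prices: x* = 2·6/16.22 = 0.7398.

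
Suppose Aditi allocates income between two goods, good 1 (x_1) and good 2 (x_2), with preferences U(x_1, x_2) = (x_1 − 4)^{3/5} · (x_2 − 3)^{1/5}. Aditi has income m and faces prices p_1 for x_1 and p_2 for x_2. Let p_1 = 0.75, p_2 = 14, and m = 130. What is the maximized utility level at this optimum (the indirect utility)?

V = 15.6278

MRS = 3·(x_2−3)/(x_1−4). Tangency with p_1/p_2 gives x_2−3 = (1/3)·(p_1/p_2)·(x_1−4).
After buying the subsistence bundle (4, 3), a share 0.75 of the remaining income goes to x_1: x_1* = 4 + 0.75·(m − 4p_1 − 3p_2)/p_1.
Discretionary income = 130 − 4·0.75 − 3·14 = 85; x_1* = 4 + 0.75·85/0.75 = 89; x_2* = 3 + 0.25·85/14 = 4.5179.
Utility at the optimum: U(89, 4.5179) = 15.6278.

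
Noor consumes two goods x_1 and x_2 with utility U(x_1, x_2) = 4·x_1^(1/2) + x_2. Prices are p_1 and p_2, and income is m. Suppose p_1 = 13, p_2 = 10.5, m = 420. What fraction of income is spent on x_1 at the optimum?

share on x_1 = 0.0808

Utility is quasi-linear in x_2; the FOC for x_1 is 2/√x_1 = p_1/p_2.
Solve: √x_1 = 2·p_2/p_1, so x_1*(p_1,p_2) = (2·p_2/p_1)², and x_2* = (m − p_1·x_1*)/p_2.
Plugging in: x_1* = (2·10.5/13)² = 2.6095, x_2* = 36.7692.
Expenditure on x_1: 13·2.6095 = 33.9231; share = 0.0808.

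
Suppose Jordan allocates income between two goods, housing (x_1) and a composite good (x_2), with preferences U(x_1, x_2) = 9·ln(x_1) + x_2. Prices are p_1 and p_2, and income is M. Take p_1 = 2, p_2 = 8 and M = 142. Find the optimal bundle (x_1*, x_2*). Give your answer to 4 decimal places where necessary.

Set MRS = p_1/p_2: (9/x_1)/1 = p_1/p_2.
So x_1*(p_1,p_2) = 9·p_2/p_1, independent of income; and x_2* = (M − 9·p_2)/p_2.
At the given prices: x_1* = 9·8/2 = 36, and x_2* = 8.75.

x_1* = 36, x_2* = 8.75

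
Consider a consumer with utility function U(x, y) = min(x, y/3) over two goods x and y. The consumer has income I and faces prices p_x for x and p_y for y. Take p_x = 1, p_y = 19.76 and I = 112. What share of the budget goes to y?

share on y = 0.9834

With perfect complements, no substitution: consume in ratio x:y = 1:3.
Budget: p_x·x + p_y·3·x = I, so (p_x + 3·p_y)·x = I.
Demand: x*(p_x,p_y,I) = I/(p_x + 3·p_y), y* = 3·I/(p_x + 3·p_y).
Here 1 + 3·19.76 = 60.28, giving x* = 1.858 and y* = 5.574.
Expenditure on y: 19.76·5.574 = 110.142; share = 0.9834.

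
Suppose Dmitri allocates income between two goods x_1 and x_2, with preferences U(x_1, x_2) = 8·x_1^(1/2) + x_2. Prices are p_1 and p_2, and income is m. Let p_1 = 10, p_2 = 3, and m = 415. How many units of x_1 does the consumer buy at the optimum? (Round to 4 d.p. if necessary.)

x_1* = 1.44

Thus x_1* = (4·p_2/p_1)² — independent of m — with the rest of income spent on x_2.
Plugging in: x_1* = (4·3/10)² = 1.44.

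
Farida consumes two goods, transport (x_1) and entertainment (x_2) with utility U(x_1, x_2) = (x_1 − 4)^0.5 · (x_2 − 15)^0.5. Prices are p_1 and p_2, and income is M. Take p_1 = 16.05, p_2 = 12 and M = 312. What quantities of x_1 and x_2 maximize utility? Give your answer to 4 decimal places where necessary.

After buying the subsistence bundle (4, 15), a share 0.5 of the remaining income goes to x_1: x_1* = 4 + 0.5·(M − 4p_1 − 15p_2)/p_1.
Discretionary income = 312 − 4·16.05 − 15·12 = 67.8; x_1* = 4 + 0.5·67.8/16.05 = 6.1121; x_2* = 15 + 0.5·67.8/12 = 17.825.

x_1* = 6.1121, x_2* = 17.825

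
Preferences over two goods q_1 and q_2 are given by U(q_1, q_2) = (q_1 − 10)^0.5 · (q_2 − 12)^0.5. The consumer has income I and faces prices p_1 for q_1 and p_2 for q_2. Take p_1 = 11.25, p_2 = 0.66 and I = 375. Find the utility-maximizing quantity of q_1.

MRS = (q_2−12)/(q_1−10). Tangency with p_1/p_2 gives q_2−12 = (p_1/p_2)·(q_1−10).
After buying the subsistence bundle (10, 12), a share 0.5 of the remaining income goes to q_1: q_1* = 10 + 0.5·(I − 10p_1 − 12p_2)/p_1.
Discretionary income = 375 − 10·11.25 − 12·0.66 = 254.58; q_1* = 10 + 0.5·254.58/11.25 = 21.3147.

q_1* = 21.3147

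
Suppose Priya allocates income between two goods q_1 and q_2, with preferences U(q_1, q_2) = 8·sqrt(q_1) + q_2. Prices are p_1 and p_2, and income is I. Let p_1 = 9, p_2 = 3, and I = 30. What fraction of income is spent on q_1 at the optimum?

Utility is quasi-linear in q_2; the FOC for q_1 is 4/√q_1 = p_1/p_2.
Thus q_1* = (4·p_2/p_1)² — independent of I — with the rest of income spent on q_2.
Plugging in: q_1* = (4·3/9)² = 1.7778, q_2* = 4.6667.
Expenditure on q_1: 9·1.7778 = 16; share = 0.5333.

share on q_1 = 0.5333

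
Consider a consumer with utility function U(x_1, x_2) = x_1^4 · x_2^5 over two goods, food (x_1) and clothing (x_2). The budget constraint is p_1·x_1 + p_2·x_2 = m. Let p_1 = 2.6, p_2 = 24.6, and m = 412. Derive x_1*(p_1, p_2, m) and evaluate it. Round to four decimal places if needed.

x_1* = 70.4274

Demand: x_1*(p_1,p_2,m) = 4/9·m/p_1 and x_2* = 5/9·m/p_2.
At p_1=2.6, p_2=24.6, m=412: x_1* = 4/9·412/2.6 = 70.4274.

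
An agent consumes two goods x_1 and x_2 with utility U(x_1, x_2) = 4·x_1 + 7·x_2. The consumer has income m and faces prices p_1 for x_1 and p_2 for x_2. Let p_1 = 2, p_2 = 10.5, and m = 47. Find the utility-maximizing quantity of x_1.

Linear utility — the consumer picks whichever good has higher MU/price: 4/2 = 2 vs 7/10.5 = 0.6667.
x_1 gives more utility per dollar, so spend all income on x_1: x_1* = m/p_1, x_2* = 0.
Numerically: x_1* = 23.5, x_2* = 0.

x_1* = 23.5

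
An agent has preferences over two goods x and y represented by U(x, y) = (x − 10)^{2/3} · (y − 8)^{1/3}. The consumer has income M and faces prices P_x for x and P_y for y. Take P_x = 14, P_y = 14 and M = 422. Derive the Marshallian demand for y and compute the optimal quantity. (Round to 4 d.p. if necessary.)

y* = 12.0476

This is Cobb-Douglas in (x−10, y−8): tangency gives 2/3·P_y·(y−8) = 1/3·P_x·(x−10).
Substituting into the budget: x* = 10 + 2/3·(M − 10·P_x − 8·P_y)/P_x, and y* = 8 + 1/3·(…)/P_y.
Discretionary income = 422 − 10·14 − 8·14 = 170; y* = 8 + 1/3·170/14 = 12.0476.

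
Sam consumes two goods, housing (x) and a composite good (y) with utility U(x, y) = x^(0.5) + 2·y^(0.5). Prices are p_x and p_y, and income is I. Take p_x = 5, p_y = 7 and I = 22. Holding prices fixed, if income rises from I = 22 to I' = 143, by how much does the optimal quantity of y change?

Δy* = 12.8042

Numerically y/x = 2.040816, so x* = 22/(5 + 7·2.040816) = 1.1407 and y* = 2.040816·1.1407 = 2.328.
At I' = 143: y* = 15.1323. Change: 15.1323 − 2.328 = 12.8042.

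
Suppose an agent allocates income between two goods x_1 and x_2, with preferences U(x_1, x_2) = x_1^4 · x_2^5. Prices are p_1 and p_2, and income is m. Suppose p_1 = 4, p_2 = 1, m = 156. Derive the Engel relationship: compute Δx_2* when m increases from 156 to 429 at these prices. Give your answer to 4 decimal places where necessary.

Tangency: MRS = (4/5)·x_2/x_1 = p_1/p_2.
So 4·p_2·x_2 = 5·p_1·x_1; combined with the budget, a share 4/9 of income goes to x_1.
Demand: x_1*(p_1,p_2,m) = 4/9·m/p_1 and x_2* = 5/9·m/p_2.
At p_1=4, p_2=1, m=156: x_2* = 5/9·156/1 = 86.6667.
At m' = 429: x_2* = 238.3333. Change: 238.3333 − 86.6667 = 151.6667.

Δx_2* = 151.6667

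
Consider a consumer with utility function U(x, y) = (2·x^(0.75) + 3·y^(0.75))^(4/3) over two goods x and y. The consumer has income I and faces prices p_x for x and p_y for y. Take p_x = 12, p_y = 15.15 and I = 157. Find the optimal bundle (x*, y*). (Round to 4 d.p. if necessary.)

x* = 3.7213, y* = 7.4154

Numerically y/x = 1.992689, so x* = 157/(12 + 15.15·1.992689) = 3.7213 and y* = 1.992689·3.7213 = 7.4154.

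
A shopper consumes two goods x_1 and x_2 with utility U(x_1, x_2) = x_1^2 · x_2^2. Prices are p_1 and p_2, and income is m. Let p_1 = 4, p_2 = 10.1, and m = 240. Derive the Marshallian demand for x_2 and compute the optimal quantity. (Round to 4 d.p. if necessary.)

Tangency: MRS = x_2/x_1 = p_1/p_2.
So 2·p_2·x_2 = 2·p_1·x_1; combined with the budget, a share 0.5 of income goes to x_1.
Demand: x_1*(p_1,p_2,m) = 0.5·m/p_1 and x_2* = 0.5·m/p_2.
At p_1=4, p_2=10.1, m=240: x_2* = 0.5·240/10.1 = 11.8812.

x_2* = 11.8812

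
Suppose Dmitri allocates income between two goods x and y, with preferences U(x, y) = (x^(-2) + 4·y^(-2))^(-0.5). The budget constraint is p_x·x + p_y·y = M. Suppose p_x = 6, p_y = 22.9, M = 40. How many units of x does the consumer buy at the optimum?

x* = 1.367

MRS = MU_x/MU_y = (1/4)·(y/x)^(3). Set equal to p_x/p_y.
Solve for the ratio: y/x = [4·p_x/p_y]^(1/3).
Substitute y = (y/x)·x into the budget: x* = M/(p_x + p_y·(y/x)).
Numerically y/x = 1.015762, so x* = 40/(6 + 22.9·1.015762) = 1.367.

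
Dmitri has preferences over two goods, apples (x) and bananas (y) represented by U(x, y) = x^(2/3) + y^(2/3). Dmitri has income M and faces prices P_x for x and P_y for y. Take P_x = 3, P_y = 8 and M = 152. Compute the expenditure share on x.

From the CES first-order condition, (y/x)^(1/3) = P_x/P_y.
Hence y/x = (P_x/P_y)^(1/(1/3)), i.e. raised to the 3 power.
Substitute y = (y/x)·x into the budget: x* = M/(P_x + P_y·(y/x)).
Numerically y/x = 0.052734, so x* = 152/(3 + 8·0.052734) = 44.4201 and y* = 0.052734·44.4201 = 2.3425.
Expenditure on x: 3·44.4201 = 133.2603; share = 0.8767.

share on x = 0.8767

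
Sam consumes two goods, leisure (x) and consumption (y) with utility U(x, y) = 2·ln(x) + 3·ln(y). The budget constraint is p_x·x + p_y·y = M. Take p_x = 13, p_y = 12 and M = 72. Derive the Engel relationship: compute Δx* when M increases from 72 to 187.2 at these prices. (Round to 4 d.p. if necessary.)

Δx* = 3.5446

Tangency: MRS = (2/3)·y/x = p_x/p_y.
Rearranging, p_y·y = (3/2)·p_x·x. Substituting into the budget gives p_x·x·(1 + (3/2)) = M.
Demand: x*(p_x,p_y,M) = 0.4·M/p_x and y* = 0.6·M/p_y.
At p_x=13, p_y=12, M=72: x* = 0.4·72/13 = 2.2154.
At M' = 187.2: x* = 5.76. Change: 5.76 − 2.2154 = 3.5446.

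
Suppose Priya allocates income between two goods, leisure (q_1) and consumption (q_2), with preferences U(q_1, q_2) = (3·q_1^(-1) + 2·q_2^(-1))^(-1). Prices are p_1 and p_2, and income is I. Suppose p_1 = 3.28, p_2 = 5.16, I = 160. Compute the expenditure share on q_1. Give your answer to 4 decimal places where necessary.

share on q_1 = 0.494

From the CES first-order condition, (3/2)·(q_2/q_1)^(2) = p_1/p_2.
Solve for the ratio: q_2/q_1 = [(2/3)·p_1/p_2]^(0.5).
With the ratio pinned down, the budget gives q_1* = I/(p_1 + p_2·(q_2/q_1)) and q_2* = (q_2/q_1)·q_1*.
Numerically q_2/q_1 = 0.650978, so q_1* = 160/(3.28 + 5.16·0.650978) = 24.0998 and q_2* = 0.650978·24.0998 = 15.6885.
Expenditure on q_1: 3.28·24.0998 = 79.0475; share = 0.494.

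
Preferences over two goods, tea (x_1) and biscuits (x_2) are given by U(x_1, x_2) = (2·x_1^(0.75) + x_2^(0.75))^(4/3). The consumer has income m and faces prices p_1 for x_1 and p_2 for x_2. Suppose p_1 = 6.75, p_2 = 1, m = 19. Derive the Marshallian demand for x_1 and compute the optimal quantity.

x_1* = 0.1392

MU_x_1 ∝ 2·x_1^(-0.25), MU_x_2 ∝ x_2^(-0.25), so MRS = 2·(x_2/x_1)^(0.25) = p_1/p_2.
Solve for the ratio: x_2/x_1 = [(1/2)·p_1/p_2]^(4).
Substitute x_2 = (x_2/x_1)·x_1 into the budget: x_1* = m/(p_1 + p_2·(x_2/x_1)).
Numerically x_2/x_1 = 129.746338, so x_1* = 19/(6.75 + 1·129.746338) = 0.1392.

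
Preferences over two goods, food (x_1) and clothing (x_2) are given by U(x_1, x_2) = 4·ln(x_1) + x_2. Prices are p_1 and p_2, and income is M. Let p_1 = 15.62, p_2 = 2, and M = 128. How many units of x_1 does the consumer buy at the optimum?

x_1* = 0.5122

MU_x_1 = 4/x_1, MU_x_2 = 1. Tangency: 4/x_1 = p_1/p_2.
So x_1*(p_1,p_2) = 4·p_2/p_1, independent of income; and x_2* = (M − 4·p_2)/p_2.
At the given prices: x_1* = 4·2/15.62 = 0.5122.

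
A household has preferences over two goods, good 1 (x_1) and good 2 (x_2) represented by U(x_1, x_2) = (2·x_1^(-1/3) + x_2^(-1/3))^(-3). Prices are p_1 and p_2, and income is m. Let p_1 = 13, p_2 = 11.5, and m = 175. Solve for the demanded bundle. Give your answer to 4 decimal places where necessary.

x_1* = 8.538, x_2* = 5.5657

MRS = MU_x_1/MU_x_2 = 2·(x_2/x_1)^(4/3). Set equal to p_1/p_2.
Hence x_2/x_1 = ((1/2)·p_1/p_2)^(1/(4/3)), i.e. raised to the 0.75 power.
Substitute x_2 = (x_2/x_1)·x_1 into the budget: x_1* = m/(p_1 + p_2·(x_2/x_1)).
Numerically x_2/x_1 = 0.651871, so x_1* = 175/(13 + 11.5·0.651871) = 8.538 and x_2* = 0.651871·8.538 = 5.5657.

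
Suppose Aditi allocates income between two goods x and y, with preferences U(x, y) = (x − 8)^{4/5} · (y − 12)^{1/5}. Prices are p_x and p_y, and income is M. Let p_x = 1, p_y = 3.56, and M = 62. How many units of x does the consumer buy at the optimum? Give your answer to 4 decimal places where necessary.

This is Cobb-Douglas in (x−8, y−12): tangency gives 0.8·p_y·(y−12) = 0.2·p_x·(x−8).
Substituting into the budget: x* = 8 + 0.8·(M − 8·p_x − 12·p_y)/p_x, and y* = 12 + 0.2·(…)/p_y.
Discretionary income = 62 − 8·1 − 12·3.56 = 11.28; x* = 8 + 0.8·11.28/1 = 17.024.

x* = 17.024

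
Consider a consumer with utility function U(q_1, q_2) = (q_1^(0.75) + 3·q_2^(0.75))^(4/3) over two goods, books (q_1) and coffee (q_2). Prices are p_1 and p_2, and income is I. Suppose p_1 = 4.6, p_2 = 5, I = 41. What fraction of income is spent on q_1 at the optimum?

share on q_1 = 0.0156

Numerically q_2/q_1 = 58.02783, so q_1* = 41/(4.6 + 5·58.02783) = 0.1391 and q_2* = 58.02783·0.1391 = 8.072.
Expenditure on q_1: 4.6·0.1391 = 0.6399; share = 0.0156.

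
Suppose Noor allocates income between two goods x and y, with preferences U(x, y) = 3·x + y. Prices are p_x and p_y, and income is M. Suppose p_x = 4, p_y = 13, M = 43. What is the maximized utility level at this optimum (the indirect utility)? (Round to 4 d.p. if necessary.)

Linear utility — the consumer picks whichever good has higher MU/price: 3/4 = 0.75 vs 1/13 = 0.0769.
x gives more utility per dollar, so spend all income on x: x* = M/p_x, y* = 0.
Numerically: x* = 10.75, y* = 0.
Utility at the optimum: U(10.75, 0) = 32.25.

V = 32.25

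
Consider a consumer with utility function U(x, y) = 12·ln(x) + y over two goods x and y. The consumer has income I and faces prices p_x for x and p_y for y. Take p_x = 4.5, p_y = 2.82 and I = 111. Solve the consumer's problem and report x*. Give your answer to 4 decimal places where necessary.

x* = 7.52

MU_x = 12/x, MU_y = 1. Tangency: 12/x = p_x/p_y.
So x*(p_x,p_y) = 12·p_y/p_x, independent of income; and y* = (I − 12·p_y)/p_y.
At the given prices: x* = 12·2.82/4.5 = 7.52.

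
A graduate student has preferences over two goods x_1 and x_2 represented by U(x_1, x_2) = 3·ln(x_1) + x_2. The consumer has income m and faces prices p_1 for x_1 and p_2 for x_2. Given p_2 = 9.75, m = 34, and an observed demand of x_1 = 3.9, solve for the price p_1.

MU_x_1 = 3/x_1, MU_x_2 = 1. Tangency: 3/x_1 = p_1/p_2.
So x_1*(p_1,p_2) = 3·p_2/p_1, independent of income; and x_2* = (m − 3·p_2)/p_2.
Set x_1* = 3.9 in the demand function and solve for p_1: p_1 = 7.5.

p_1 = 7.5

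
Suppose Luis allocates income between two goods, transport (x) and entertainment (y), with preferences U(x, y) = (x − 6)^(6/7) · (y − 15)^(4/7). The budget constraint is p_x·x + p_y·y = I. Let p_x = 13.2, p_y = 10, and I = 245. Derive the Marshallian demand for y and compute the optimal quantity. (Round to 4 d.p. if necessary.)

y* = 15.632

MRS = (3/2)·(y−15)/(x−6). Tangency with p_x/p_y gives y−15 = (2/3)·(p_x/p_y)·(x−6).
After buying the subsistence bundle (6, 15), a share 0.6 of the remaining income goes to x: x* = 6 + 0.6·(I − 6p_x − 15p_y)/p_x.
Discretionary income = 245 − 6·13.2 − 15·10 = 15.8; y* = 15 + 0.4·15.8/10 = 15.632.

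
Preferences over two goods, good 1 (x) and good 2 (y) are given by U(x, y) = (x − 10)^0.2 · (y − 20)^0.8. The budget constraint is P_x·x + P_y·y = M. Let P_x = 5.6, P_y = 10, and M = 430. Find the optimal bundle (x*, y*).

x* = 16.2143, y* = 33.92

Let x' = x−10, y' = y−20. MRS = (1/4)·y'/x' = P_x/P_y.
Substituting into the budget: x* = 10 + 0.2·(M − 10·P_x − 20·P_y)/P_x, and y* = 20 + 0.8·(…)/P_y.
Discretionary income = 430 − 10·5.6 − 20·10 = 174; x* = 10 + 0.2·174/5.6 = 16.2143; y* = 20 + 0.8·174/10 = 33.92.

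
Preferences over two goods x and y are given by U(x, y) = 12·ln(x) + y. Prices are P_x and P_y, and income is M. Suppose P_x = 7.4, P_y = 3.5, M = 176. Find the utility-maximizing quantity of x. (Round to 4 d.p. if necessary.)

MU_x = 12/x, MU_y = 1. Tangency: 12/x = P_x/P_y.
So x*(P_x,P_y) = 12·P_y/P_x, independent of income; and y* = (M − 12·P_y)/P_y.
At the given prices: x* = 12·3.5/7.4 = 5.6757.

x* = 5.6757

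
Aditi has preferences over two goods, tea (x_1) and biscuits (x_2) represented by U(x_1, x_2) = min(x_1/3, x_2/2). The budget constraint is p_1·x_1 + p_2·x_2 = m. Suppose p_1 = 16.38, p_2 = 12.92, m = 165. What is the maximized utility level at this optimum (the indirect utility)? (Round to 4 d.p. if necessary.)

With perfect complements, no substitution: consume in ratio x_1:x_2 = 3:2.
Budget: p_1·x_1 + p_2·(2/3)·x_1 = m, so (3·p_1 + 2·p_2)·x_1 = 3·m.
Demand: x_1*(p_1,p_2,m) = 3·m/(3·p_1 + 2·p_2), x_2* = 2·m/(3·p_1 + 2·p_2).
Here 3·16.38 + 2·12.92 = 74.98, giving x_1* = 6.6018 and x_2* = 4.4012.
Utility at the optimum: U(6.6018, 4.4012) = 2.2006.

V = 2.2006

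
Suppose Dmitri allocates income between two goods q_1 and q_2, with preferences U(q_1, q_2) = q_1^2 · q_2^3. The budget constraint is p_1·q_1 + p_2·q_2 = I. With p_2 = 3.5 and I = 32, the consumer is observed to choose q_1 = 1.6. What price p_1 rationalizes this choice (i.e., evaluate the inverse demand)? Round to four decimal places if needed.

The MRS is (2/3)·q_2/q_1. Set MRS = p_1/p_2.
Rearranging, p_2·q_2 = (3/2)·p_1·q_1. Substituting into the budget gives p_1·q_1·(1 + (3/2)) = I.
Demand: q_1*(p_1,p_2,I) = 0.4·I/p_1 and q_2* = 0.6·I/p_2.
Set q_1* = 1.6 in the demand function and solve for p_1: p_1 = 8.

p_1 = 8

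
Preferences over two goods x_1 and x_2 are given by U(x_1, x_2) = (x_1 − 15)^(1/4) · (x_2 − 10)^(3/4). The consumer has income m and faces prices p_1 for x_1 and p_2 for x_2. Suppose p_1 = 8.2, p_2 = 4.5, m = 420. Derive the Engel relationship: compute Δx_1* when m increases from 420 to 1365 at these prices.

Δx_1* = 28.811

Let x_1' = x_1−15, x_2' = x_2−10. MRS = (1/3)·x_2'/x_1' = p_1/p_2.
Substituting into the budget: x_1* = 15 + 0.25·(m − 15·p_1 − 10·p_2)/p_1, and x_2* = 10 + 0.75·(…)/p_2.
Discretionary income = 420 − 15·8.2 − 10·4.5 = 252; x_1* = 15 + 0.25·252/8.2 = 22.6829.
At m' = 1365: x_1* = 51.4939. Change: 51.4939 − 22.6829 = 28.811.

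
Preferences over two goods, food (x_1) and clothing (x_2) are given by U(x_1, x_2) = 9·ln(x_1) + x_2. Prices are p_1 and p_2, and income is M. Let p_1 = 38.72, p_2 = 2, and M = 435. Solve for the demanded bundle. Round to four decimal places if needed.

MU_x_1 = 9/x_1, MU_x_2 = 1. Tangency: 9/x_1 = p_1/p_2.
So x_1*(p_1,p_2) = 9·p_2/p_1, independent of income; and x_2* = (M − 9·p_2)/p_2.
At the given prices: x_1* = 9·2/38.72 = 0.4649, and x_2* = 208.5.

x_1* = 0.4649, x_2* = 208.5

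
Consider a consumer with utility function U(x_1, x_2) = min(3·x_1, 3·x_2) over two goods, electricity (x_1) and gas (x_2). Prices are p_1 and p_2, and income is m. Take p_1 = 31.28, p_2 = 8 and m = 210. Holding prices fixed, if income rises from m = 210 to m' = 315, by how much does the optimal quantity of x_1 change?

Δx_1* = 2.6731

With perfect complements, no substitution: consume in ratio x_1:x_2 = 3:3.
Budget: p_1·x_1 + p_2·x_1 = m, so (3·p_1 + 3·p_2)·x_1 = 3·m.
Demand: x_1*(p_1,p_2,m) = 3·m/(3·p_1 + 3·p_2), x_2* = 3·m/(3·p_1 + 3·p_2).
Here 3·31.28 + 3·8 = 117.84, giving x_1* = 5.3462.
At m' = 315: x_1* = 8.0193. Change: 8.0193 − 5.3462 = 2.6731.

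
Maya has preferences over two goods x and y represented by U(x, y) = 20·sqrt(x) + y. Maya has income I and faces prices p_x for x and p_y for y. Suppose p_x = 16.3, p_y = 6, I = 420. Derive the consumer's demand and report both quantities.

x* = 13.5496, y* = 33.1902

MU_x = 10/√x, MU_y = 1. Tangency: 10/√x = p_x/p_y.
Solve: √x = 10·p_y/p_x, so x*(p_x,p_y) = (10·p_y/p_x)², and y* = (I − p_x·x*)/p_y.
Plugging in: x* = (10·6/16.3)² = 13.5496, y* = 33.1902.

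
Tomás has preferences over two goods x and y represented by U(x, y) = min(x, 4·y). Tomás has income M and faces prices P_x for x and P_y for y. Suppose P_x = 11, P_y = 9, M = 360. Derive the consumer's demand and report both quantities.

x* = 27.1698, y* = 6.7925

Here 4·11 + 9 = 53, giving x* = 27.1698 and y* = 6.7925.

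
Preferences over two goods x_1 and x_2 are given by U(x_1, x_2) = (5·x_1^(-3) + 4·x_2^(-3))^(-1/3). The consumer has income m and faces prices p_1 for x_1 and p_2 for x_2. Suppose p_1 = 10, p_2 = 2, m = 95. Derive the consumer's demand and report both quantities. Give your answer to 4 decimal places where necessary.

x_1* = 7.4054, x_2* = 10.4729

MRS = MU_x_1/MU_x_2 = (5/4)·(x_2/x_1)^(4). Set equal to p_1/p_2.
Hence x_2/x_1 = ((4/5)·p_1/p_2)^(1/(4)), i.e. raised to the 0.25 power.
With the ratio pinned down, the budget gives x_1* = m/(p_1 + p_2·(x_2/x_1)) and x_2* = (x_2/x_1)·x_1*.
Numerically x_2/x_1 = 1.414214, so x_1* = 95/(10 + 2·1.414214) = 7.4054 and x_2* = 1.414214·7.4054 = 10.4729.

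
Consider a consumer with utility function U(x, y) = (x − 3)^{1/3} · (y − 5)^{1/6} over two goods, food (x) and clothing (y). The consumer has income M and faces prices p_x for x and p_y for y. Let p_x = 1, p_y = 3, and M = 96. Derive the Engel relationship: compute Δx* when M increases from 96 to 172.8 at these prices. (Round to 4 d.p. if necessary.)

Δx* = 51.2

This is Cobb-Douglas in (x−3, y−5): tangency gives 1/3·p_y·(y−5) = 1/6·p_x·(x−3).
After buying the subsistence bundle (3, 5), a share 2/3 of the remaining income goes to x: x* = 3 + 2/3·(M − 3p_x − 5p_y)/p_x.
Discretionary income = 96 − 3·1 − 5·3 = 78; x* = 3 + 2/3·78/1 = 55.
At M' = 172.8: x* = 106.2. Change: 106.2 − 55 = 51.2.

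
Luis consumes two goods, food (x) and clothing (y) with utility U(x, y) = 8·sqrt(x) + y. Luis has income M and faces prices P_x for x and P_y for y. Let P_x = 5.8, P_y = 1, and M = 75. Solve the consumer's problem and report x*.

x* = 0.4756

Utility is quasi-linear in y; the FOC for x is 4/√x = P_x/P_y.
Solve: √x = 4·P_y/P_x, so x*(P_x,P_y) = (4·P_y/P_x)², and y* = (M − P_x·x*)/P_y.
Plugging in: x* = (4·1/5.8)² = 0.4756.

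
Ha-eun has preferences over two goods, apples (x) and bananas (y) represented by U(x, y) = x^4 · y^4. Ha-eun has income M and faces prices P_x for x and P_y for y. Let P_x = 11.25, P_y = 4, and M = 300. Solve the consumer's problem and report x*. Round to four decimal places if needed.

x* = 13.3333

MU_x/MU_y = (4·y)/(4·x); tangency sets this equal to P_x/P_y.
Rearranging, P_y·y = P_x·x. Substituting into the budget gives P_x·x·(1 + 1) = M.
Demand: x*(P_x,P_y,M) = 0.5·M/P_x and y* = 0.5·M/P_y.
At P_x=11.25, P_y=4, M=300: x* = 0.5·300/11.25 = 13.3333.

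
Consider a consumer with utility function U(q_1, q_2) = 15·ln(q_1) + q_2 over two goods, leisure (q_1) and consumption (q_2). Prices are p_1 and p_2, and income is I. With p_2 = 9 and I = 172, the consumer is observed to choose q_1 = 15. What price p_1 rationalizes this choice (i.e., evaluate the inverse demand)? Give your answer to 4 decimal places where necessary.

p_1 = 9

MU_q_1 = 15/q_1, MU_q_2 = 1. Tangency: 15/q_1 = p_1/p_2.
So q_1*(p_1,p_2) = 15·p_2/p_1, independent of income; and q_2* = (I − 15·p_2)/p_2.
Set q_1* = 15 in the demand function and solve for p_1: p_1 = 9.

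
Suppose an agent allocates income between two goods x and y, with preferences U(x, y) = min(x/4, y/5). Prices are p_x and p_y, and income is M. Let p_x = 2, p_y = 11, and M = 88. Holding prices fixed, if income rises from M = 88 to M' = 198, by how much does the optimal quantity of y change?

Δy* = 8.7302

With perfect complements, no substitution: consume in ratio x:y = 4:5.
Budget: p_x·x + p_y·(5/4)·x = M, so (4·p_x + 5·p_y)·x = 4·M.
Demand: x*(p_x,p_y,M) = 4·M/(4·p_x + 5·p_y), y* = 5·M/(4·p_x + 5·p_y).
Here 4·2 + 5·11 = 63, giving y* = 6.9841.
At M' = 198: y* = 15.7143. Change: 15.7143 − 6.9841 = 8.7302.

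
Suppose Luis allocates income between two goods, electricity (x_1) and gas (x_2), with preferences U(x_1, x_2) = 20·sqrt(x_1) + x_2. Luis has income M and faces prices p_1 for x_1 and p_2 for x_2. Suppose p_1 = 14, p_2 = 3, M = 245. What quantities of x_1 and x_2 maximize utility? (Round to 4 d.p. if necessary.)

x_1* = 4.5918, x_2* = 60.2381

Utility is quasi-linear in x_2; the FOC for x_1 is 10/√x_1 = p_1/p_2.
Solve: √x_1 = 10·p_2/p_1, so x_1*(p_1,p_2) = (10·p_2/p_1)², and x_2* = (M − p_1·x_1*)/p_2.
Plugging in: x_1* = (10·3/14)² = 4.5918, x_2* = 60.2381.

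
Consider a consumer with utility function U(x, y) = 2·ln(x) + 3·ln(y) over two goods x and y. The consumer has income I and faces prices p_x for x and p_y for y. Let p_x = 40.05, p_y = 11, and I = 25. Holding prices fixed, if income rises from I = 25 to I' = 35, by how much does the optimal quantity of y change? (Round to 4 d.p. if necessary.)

Δy* = 0.5455

Demand: x*(p_x,p_y,I) = 0.4·I/p_x and y* = 0.6·I/p_y.
At p_x=40.05, p_y=11, I=25: y* = 0.6·25/11 = 1.3636.
At I' = 35: y* = 1.9091. Change: 1.9091 − 1.3636 = 0.5455.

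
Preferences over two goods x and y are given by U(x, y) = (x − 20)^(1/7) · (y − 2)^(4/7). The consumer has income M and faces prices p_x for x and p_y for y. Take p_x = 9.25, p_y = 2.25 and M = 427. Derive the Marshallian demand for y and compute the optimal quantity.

MRS = (1/4)·(y−2)/(x−20). Tangency with p_x/p_y gives y−2 = 4·(p_x/p_y)·(x−20).
After buying the subsistence bundle (20, 2), a share 0.2 of the remaining income goes to x: x* = 20 + 0.2·(M − 20p_x − 2p_y)/p_x.
Discretionary income = 427 − 20·9.25 − 2·2.25 = 237.5; y* = 2 + 0.8·237.5/2.25 = 86.4444.

y* = 86.4444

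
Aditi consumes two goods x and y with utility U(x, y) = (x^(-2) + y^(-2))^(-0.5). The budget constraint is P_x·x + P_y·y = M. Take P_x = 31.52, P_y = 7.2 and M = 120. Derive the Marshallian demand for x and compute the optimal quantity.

From the CES first-order condition, (y/x)^(3) = P_x/P_y.
Hence y/x = (P_x/P_y)^(1/(3)), i.e. raised to the 1/3 power.
Substitute y = (y/x)·x into the budget: x* = M/(P_x + P_y·(y/x)).
Numerically y/x = 1.635879, so x* = 120/(31.52 + 7.2·1.635879) = 2.7715.

x* = 2.7715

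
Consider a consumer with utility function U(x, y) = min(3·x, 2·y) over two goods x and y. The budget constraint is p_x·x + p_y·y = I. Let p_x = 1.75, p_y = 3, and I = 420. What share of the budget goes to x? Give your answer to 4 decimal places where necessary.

share on x = 0.28

Leontief preferences: the optimum is at the kink where x/2 = y/3, i.e. y = (3/2)·x.
Budget: p_x·x + p_y·(3/2)·x = I, so (2·p_x + 3·p_y)·x = 2·I.
Demand: x*(p_x,p_y,I) = 2·I/(2·p_x + 3·p_y), y* = 3·I/(2·p_x + 3·p_y).
Here 2·1.75 + 3·3 = 12.5, giving x* = 67.2 and y* = 100.8.
Expenditure on x: 1.75·67.2 = 117.6; share = 0.28.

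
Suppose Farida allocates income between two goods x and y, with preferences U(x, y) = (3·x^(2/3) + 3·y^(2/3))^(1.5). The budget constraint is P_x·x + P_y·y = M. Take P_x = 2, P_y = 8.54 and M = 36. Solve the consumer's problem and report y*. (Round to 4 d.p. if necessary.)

y* = 0.2192

MU_x ∝ 3·x^(-1/3), MU_y ∝ 3·y^(-1/3), so MRS = (y/x)^(1/3) = P_x/P_y.
Solve for the ratio: y/x = [P_x/P_y]^(3).
Substitute y = (y/x)·x into the budget: x* = M/(P_x + P_y·(y/x)).
Numerically y/x = 0.012844, so x* = 36/(2 + 8.54·0.012844) = 17.0641 and y* = 0.012844·17.0641 = 0.2192.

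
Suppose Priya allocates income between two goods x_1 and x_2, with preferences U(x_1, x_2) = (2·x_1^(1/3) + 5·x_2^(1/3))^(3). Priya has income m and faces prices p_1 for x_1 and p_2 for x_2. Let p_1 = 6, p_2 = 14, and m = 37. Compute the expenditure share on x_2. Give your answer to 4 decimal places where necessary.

MU_x_1 ∝ 2·x_1^(-2/3), MU_x_2 ∝ 5·x_2^(-2/3), so MRS = (2/5)·(x_2/x_1)^(2/3) = p_1/p_2.
Hence x_2/x_1 = ((5/2)·p_1/p_2)^(1/(2/3)), i.e. raised to the 1.5 power.
Substitute x_2 = (x_2/x_1)·x_1 into the budget: x_1* = m/(p_1 + p_2·(x_2/x_1)).
Numerically x_2/x_1 = 1.109034, so x_1* = 37/(6 + 14·1.109034) = 1.7188 and x_2* = 1.109034·1.7188 = 1.9062.
Expenditure on x_2: 14·1.9062 = 26.6871; share = 0.7213.

share on x_2 = 0.7213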